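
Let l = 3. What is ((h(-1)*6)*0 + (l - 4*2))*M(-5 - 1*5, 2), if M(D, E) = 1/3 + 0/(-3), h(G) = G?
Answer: -5/3 ≈ -1.6667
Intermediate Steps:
M(D, E) = ⅓ (M(D, E) = 1*(⅓) + 0*(-⅓) = ⅓ + 0 = ⅓)
((h(-1)*6)*0 + (l - 4*2))*M(-5 - 1*5, 2) = (-1*6*0 + (3 - 4*2))*(⅓) = (-6*0 + (3 - 8))*(⅓) = (0 - 5)*(⅓) = -5*⅓ = -5/3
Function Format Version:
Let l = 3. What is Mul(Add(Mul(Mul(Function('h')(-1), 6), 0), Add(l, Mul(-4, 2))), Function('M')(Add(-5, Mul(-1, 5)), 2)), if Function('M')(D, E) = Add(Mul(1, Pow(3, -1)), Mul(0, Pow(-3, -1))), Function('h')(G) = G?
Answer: Rational(-5, 3) ≈ -1.6667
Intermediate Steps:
Function('M')(D, E) = Rational(1, 3) (Function('M')(D, E) = Add(Mul(1, Rational(1, 3)), Mul(0, Rational(-1, 3))) = Add(Rational(1, 3), 0) = Rational(1, 3))
Mul(Add(Mul(Mul(Function('h')(-1), 6), 0), Add(l, Mul(-4, 2))), Function('M')(Add(-5, Mul(-1, 5)), 2)) = Mul(Add(Mul(Mul(-1, 6), 0), Add(3, Mul(-4, 2))), Rational(1, 3)) = Mul(Add(Mul(-6, 0), Add(3, -8)), Rational(1, 3)) = Mul(Add(0, -5), Rational(1, 3)) = Mul(-5, Rational(1, 3)) = Rational(-5, 3)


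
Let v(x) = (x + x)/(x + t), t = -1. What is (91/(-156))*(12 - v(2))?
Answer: -14/3 ≈ -4.6667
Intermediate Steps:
v(x) = 2*x/(-1 + x) (v(x) = (x + x)/(x - 1) = (2*x)/(-1 + x) = 2*x/(-1 + x))
(91/(-156))*(12 - v(2)) = (91/(-156))*(12 - 2*2/(-1 + 2)) = (91*(-1/156))*(12 - 2*2/1) = -7*(12 - 2*2)/12 = -7*(12 - 1*4)/12 = -7*(12 - 4)/12 = -7/12*8 = -14/3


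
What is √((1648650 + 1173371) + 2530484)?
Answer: √5352505 ≈ 2313.5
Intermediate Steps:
√((1648650 + 1173371) + 2530484) = √(2822021 + 2530484) = √5352505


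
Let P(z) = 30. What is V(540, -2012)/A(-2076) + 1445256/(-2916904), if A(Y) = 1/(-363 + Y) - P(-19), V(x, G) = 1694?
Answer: -217096855515/3811299689 ≈ -56.961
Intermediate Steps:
A(Y) = -30 + 1/(-363 + Y) (A(Y) = 1/(-363 + Y) - 1*30 = 1/(-363 + Y) - 30 = -30 + 1/(-363 + Y))
V(540, -2012)/A(-2076) + 1445256/(-2916904) = 1694/(((10891 - 30*(-2076))/(-363 - 2076))) + 1445256/(-2916904) = 1694/(((10891 + 62280)/(-2439))) + 1445256*(-1/2916904) = 1694/((-1/2439*73171)) - 180657/364613 = 1694/(-73171/2439) - 180657/364613 = 1694*(-2439/73171) - 180657/364613 = -590238/10453 - 180657/364613 = -217096855515/3811299689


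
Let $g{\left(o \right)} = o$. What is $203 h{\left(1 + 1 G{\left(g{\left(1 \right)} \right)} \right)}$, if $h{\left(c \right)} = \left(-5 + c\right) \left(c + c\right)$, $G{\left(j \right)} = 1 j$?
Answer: $-2436$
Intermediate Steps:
$G{\left(j \right)} = j$
$h{\left(c \right)} = 2 c \left(-5 + c\right)$ ($h{\left(c \right)} = \left(-5 + c\right) 2 c = 2 c \left(-5 + c\right)$)
$203 h{\left(1 + 1 G{\left(g{\left(1 \right)} \right)} \right)} = 203 \cdot 2 \left(1 + 1 \cdot 1\right) \left(-5 + \left(1 + 1 \cdot 1\right)\right) = 203 \cdot 2 \left(1 + 1\right) \left(-5 + \left(1 + 1\right)\right) = 203 \cdot 2 \cdot 2 \left(-5 + 2\right) = 203 \cdot 2 \cdot 2 \left(-3\right) = 203 \left(-12\right) = -2436$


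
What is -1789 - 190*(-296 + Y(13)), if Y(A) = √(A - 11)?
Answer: 54451 - 190*√2 ≈ 54182.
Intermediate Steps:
Y(A) = √(-11 + A)
-1789 - 190*(-296 + Y(13)) = -1789 - 190*(-296 + √(-11 + 13)) = -1789 - 190*(-296 + √2) = -1789 + (56240 - 190*√2) = 54451 - 190*√2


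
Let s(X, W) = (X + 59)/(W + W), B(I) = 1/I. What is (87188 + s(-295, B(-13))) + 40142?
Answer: 128864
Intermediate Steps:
s(X, W) = (59 + X)/(2*W) (s(X, W) = (59 + X)/((2*W)) = (59 + X)*(1/(2*W)) = (59 + X)/(2*W))
(87188 + s(-295, B(-13))) + 40142 = (87188 + (59 - 295)/(2*(1/(-13)))) + 40142 = (87188 + (½)*(-236)/(-1/13)) + 40142 = (87188 + (½)*(-13)*(-236)) + 40142 = (87188 + 1534) + 40142 = 88722 + 40142 = 128864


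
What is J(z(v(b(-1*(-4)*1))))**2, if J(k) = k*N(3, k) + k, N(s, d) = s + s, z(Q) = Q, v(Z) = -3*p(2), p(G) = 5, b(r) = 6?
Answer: 11025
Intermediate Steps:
v(Z) = -15 (v(Z) = -3*5 = -15)
N(s, d) = 2*s
J(k) = 7*k (J(k) = k*(2*3) + k = k*6 + k = 6*k + k = 7*k)
J(z(v(b(-1*(-4)*1))))**2 = (7*(-15))**2 = (-105)**2 = 11025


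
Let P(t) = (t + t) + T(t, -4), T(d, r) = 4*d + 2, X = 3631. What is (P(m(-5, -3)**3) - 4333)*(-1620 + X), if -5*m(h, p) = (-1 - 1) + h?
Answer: -1084566487/125 ≈ -8.6765e+6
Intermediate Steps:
T(d, r) = 2 + 4*d
m(h, p) = 2/5 - h/5 (m(h, p) = -((-1 - 1) + h)/5 = -(-2 + h)/5 = 2/5 - h/5)
P(t) = 2 + 6*t (P(t) = (t + t) + (2 + 4*t) = 2*t + (2 + 4*t) = 2 + 6*t)
(P(m(-5, -3)**3) - 4333)*(-1620 + X) = ((2 + 6*(2/5 - 1/5*(-5))**3) - 4333)*(-1620 + 3631) = ((2 + 6*(2/5 + 1)**3) - 4333)*2011 = ((2 + 6*(7/5)**3) - 4333)*2011 = ((2 + 6*(343/125)) - 4333)*2011 = ((2 + 2058/125) - 4333)*2011 = (2308/125 - 4333)*2011 = -539317/125*2011 = -1084566487/125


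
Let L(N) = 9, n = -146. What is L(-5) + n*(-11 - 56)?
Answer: 9791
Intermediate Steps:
L(-5) + n*(-11 - 56) = 9 - 146*(-11 - 56) = 9 - 146*(-67) = 9 + 9782 = 9791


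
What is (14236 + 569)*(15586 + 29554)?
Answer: 668297700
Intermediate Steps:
(14236 + 569)*(15586 + 29554) = 14805*45140 = 668297700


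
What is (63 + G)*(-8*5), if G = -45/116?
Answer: -72630/29 ≈ -2504.5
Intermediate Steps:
G = -45/116 (G = -45*1/116 = -45/116 ≈ -0.38793)
(63 + G)*(-8*5) = (63 - 45/116)*(-8*5) = (7263/116)*(-40) = -72630/29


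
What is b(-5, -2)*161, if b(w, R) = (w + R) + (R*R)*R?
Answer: -2415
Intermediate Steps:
b(w, R) = R + w + R³ (b(w, R) = (R + w) + R²*R = (R + w) + R³ = R + w + R³)
b(-5, -2)*161 = (-2 - 5 + (-2)³)*161 = (-2 - 5 - 8)*161 = -15*161 = -2415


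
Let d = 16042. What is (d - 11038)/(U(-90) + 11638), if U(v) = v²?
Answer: 18/71 ≈ 0.25352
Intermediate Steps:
(d - 11038)/(U(-90) + 11638) = (16042 - 11038)/((-90)² + 11638) = 5004/(8100 + 11638) = 5004/19738 = 5004*(1/19738) = 18/71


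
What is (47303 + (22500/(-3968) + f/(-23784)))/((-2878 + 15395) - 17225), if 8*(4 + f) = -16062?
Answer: -34872572695/3471227232 ≈ -10.046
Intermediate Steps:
f = -8047/4 (f = -4 + (⅛)*(-16062) = -4 - 8031/4 = -8047/4 ≈ -2011.8)
(47303 + (22500/(-3968) + f/(-23784)))/((-2878 + 15395) - 17225) = (47303 + (22500/(-3968) - 8047/4/(-23784)))/((-2878 + 15395) - 17225) = (47303 + (22500*(-1/3968) - 8047/4*(-1/23784)))/(12517 - 17225) = (47303 + (-5625/992 + 8047/95136))/(-4708) = (47303 - 4118417/737304)*(-1/4708) = (34872572695/737304)*(-1/4708) = -34872572695/3471227232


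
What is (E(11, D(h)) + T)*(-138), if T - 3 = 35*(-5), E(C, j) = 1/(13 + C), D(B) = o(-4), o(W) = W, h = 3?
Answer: 94921/4 ≈ 23730.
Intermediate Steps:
D(B) = -4
T = -172 (T = 3 + 35*(-5) = 3 - 175 = -172)
(E(11, D(h)) + T)*(-138) = (1/(13 + 11) - 172)*(-138) = (1/24 - 172)*(-138) = -4127/24*(-138) = 94921/4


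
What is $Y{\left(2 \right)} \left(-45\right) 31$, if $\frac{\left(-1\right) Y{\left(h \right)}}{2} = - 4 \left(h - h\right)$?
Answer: $0$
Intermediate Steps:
$Y{\left(h \right)} = 0$ ($Y{\left(h \right)} = - 2 \left(- 4 \left(h - h\right)\right) = - 2 \left(\left(-4\right) 0\right) = \left(-2\right) 0 = 0$)
$Y{\left(2 \right)} \left(-45\right) 31 = 0 \left(-45\right) 31 = 0 \cdot 31 = 0$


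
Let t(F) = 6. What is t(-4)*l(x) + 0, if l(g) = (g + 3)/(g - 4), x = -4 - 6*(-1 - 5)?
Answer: 15/2 ≈ 7.5000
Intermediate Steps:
x = 32 (x = -4 - 6*(-6) = -4 - 1*(-36) = -4 + 36 = 32)
l(g) = (3 + g)/(-4 + g)
t(-4)*l(x) + 0 = 6*((3 + 32)/(-4 + 32)) + 0 = 6*(35/28) + 0 = 6*((1/28)*35) + 0 = 6*(5/4) + 0 = 15/2 + 0 = 15/2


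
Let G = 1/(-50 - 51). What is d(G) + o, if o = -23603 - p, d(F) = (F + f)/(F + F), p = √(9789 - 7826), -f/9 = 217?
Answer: 75024 - √1963 ≈ 74980.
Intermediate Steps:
f = -1953 (f = -9*217 = -1953)
p = √1963 ≈ 44.306
G = -1/101 (G = 1/(-101) = -1/101 ≈ -0.0099010)
d(F) = (-1953 + F)/(2*F) (d(F) = (F - 1953)/(F + F) = (-1953 + F)/((2*F)) = (-1953 + F)*(1/(2*F)) = (-1953 + F)/(2*F))
o = -23603 - √1963 ≈ -23647.
d(G) + o = (-1953 - 1/101)/(2*(-1/101)) + (-23603 - √1963) = (½)*(-101)*(-197254/101) + (-23603 - √1963) = 98627 + (-23603 - √1963) = 75024 - √1963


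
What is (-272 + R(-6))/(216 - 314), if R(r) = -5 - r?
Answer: 271/98 ≈ 2.7653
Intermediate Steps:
(-272 + R(-6))/(216 - 314) = (-272 + (-5 - 1*(-6)))/(216 - 314) = (-272 + (-5 + 6))/(-98) = (-272 + 1)*(-1/98) = -271*(-1/98) = 271/98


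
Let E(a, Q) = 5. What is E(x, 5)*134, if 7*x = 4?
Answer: 670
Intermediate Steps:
x = 4/7 (x = (⅐)*4 = 4/7 ≈ 0.57143)
E(x, 5)*134 = 5*134 = 670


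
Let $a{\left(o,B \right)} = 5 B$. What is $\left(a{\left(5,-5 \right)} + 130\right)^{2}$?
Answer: $11025$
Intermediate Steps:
$\left(a{\left(5,-5 \right)} + 130\right)^{2} = \left(5 \left(-5\right) + 130\right)^{2} = \left(-25 + 130\right)^{2} = 105^{2} = 11025$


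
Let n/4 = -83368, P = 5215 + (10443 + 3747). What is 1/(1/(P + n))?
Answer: -314067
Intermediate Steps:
P = 19405 (P = 5215 + 14190 = 19405)
n = -333472 (n = 4*(-83368) = -333472)
1/(1/(P + n)) = 1/(1/(19405 - 333472)) = 1/(1/(-314067)) = 1/(-1/314067) = -314067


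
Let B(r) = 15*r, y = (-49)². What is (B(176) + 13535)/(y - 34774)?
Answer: -16175/32373 ≈ -0.49964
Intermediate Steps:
y = 2401
(B(176) + 13535)/(y - 34774) = (15*176 + 13535)/(2401 - 34774) = (2640 + 13535)/(-32373) = 16175*(-1/32373) = -16175/32373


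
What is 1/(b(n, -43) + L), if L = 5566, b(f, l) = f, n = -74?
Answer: 1/5492 ≈ 0.00018208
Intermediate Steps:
1/(b(n, -43) + L) = 1/(-74 + 5566) = 1/5492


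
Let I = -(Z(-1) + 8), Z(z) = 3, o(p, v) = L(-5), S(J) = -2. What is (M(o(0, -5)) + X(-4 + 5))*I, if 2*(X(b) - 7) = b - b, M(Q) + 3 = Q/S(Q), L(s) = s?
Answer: -143/2 ≈ -71.500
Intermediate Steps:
o(p, v) = -5
M(Q) = -3 - Q/2 (M(Q) = -3 + Q/(-2) = -3 + Q*(-½) = -3 - Q/2)
I = -11 (I = -(3 + 8) = -1*11 = -11)
X(b) = 7 (X(b) = 7 + (b - b)/2 = 7 + (½)*0 = 7 + 0 = 7)
(M(o(0, -5)) + X(-4 + 5))*I = ((-3 - ½*(-5)) + 7)*(-11) = ((-3 + 5/2) + 7)*(-11) = (-½ + 7)*(-11) = (13/2)*(-11) = -143/2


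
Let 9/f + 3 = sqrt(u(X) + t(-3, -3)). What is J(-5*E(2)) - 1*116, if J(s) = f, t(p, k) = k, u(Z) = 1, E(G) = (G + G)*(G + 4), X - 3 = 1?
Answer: -1303/11 - 9*I*sqrt(2)/11 ≈ -118.45 - 1.1571*I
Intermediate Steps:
X = 4 (X = 3 + 1 = 4)
E(G) = 2*G*(4 + G) (E(G) = (2*G)*(4 + G) = 2*G*(4 + G))
f = 9/(-3 + I*sqrt(2)) (f = 9/(-3 + sqrt(1 - 3)) = 9/(-3 + sqrt(-2)) = 9/(-3 + I*sqrt(2)) ≈ -2.4545 - 1.1571*I)
J(s) = -27/11 - 9*I*sqrt(2)/11
J(-5*E(2)) - 1*116 = (-27/11 - 9*I*sqrt(2)/11) - 1*116 = (-27/11 - 9*I*sqrt(2)/11) - 116 = -1303/11 - 9*I*sqrt(2)/11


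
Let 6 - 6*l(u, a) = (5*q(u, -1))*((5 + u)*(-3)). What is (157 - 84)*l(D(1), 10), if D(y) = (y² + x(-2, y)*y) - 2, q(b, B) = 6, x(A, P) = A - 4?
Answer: -2117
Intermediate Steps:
x(A, P) = -4 + A
D(y) = -2 + y² - 6*y (D(y) = (y² + (-4 - 2)*y) - 2 = (y² - 6*y) - 2 = -2 + y² - 6*y)
l(u, a) = 76 + 15*u (l(u, a) = 1 - 5*6*(5 + u)*(-3)/6 = 1 - 5*(-15 - 3*u) = 1 - (-450 - 90*u)/6 = 1 + (75 + 15*u) = 76 + 15*u)
(157 - 84)*l(D(1), 10) = (157 - 84)*(76 + 15*(-2 + 1² - 6*1)) = 73*(76 + 15*(-2 + 1 - 6)) = 73*(76 + 15*(-7)) = 73*(76 - 105) = 73*(-29) = -2117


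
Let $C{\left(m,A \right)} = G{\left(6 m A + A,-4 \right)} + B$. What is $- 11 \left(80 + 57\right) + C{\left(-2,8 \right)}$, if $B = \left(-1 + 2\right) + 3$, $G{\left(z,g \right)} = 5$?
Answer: $-1498$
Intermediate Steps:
$B = 4$ ($B = 1 + 3 = 4$)
$C{\left(m,A \right)} = 9$ ($C{\left(m,A \right)} = 5 + 4 = 9$)
$- 11 \left(80 + 57\right) + C{\left(-2,8 \right)} = - 11 \left(80 + 57\right) + 9 = \left(-11\right) 137 + 9 = -1507 + 9 = -1498$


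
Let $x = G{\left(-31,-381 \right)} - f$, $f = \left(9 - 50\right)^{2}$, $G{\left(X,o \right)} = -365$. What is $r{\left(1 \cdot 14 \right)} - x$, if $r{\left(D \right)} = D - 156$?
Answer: $1904$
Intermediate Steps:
$f = 1681$ ($f = \left(-41\right)^{2} = 1681$)
$x = -2046$ ($x = -365 - 1681 = -2046$)
$r{\left(D \right)} = -156 + D$ ($r{\left(D \right)} = D - 156 = -156 + D$)
$r{\left(1 \cdot 14 \right)} - x = \left(-156 + 1 \cdot 14\right) - -2046 = \left(-156 + 14\right) + 2046 = -142 + 2046 = 1904$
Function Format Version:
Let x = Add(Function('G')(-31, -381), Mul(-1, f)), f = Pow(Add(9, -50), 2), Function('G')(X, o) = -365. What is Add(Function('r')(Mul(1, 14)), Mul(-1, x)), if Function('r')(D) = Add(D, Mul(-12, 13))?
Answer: 1904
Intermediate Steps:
f = 1681 (f = Pow(-41, 2) = 1681)
x = -2046 (x = Add(-365, Mul(-1, 1681)) = Add(-365, -1681) = -2046)
Function('r')(D) = Add(-156, D) (Function('r')(D) = Add(D, -156) = Add(-156, D))
Add(Function('r')(Mul(1, 14)), Mul(-1, x)) = Add(Add(-156, Mul(1, 14)), Mul(-1, -2046)) = Add(Add(-156, 14), 2046) = Add(-142, 2046) = 1904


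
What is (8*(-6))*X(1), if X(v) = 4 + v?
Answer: -240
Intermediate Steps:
(8*(-6))*X(1) = (8*(-6))*(4 + 1) = -48*5 = -240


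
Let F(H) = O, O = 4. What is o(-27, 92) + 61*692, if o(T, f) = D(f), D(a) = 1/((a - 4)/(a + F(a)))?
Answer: 464344/11 ≈ 42213.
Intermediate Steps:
F(H) = 4
D(a) = (4 + a)/(-4 + a) (D(a) = 1/((a - 4)/(a + 4)) = 1/((-4 + a)/(4 + a)) = (4 + a)/(-4 + a))
o(T, f) = (4 + f)/(-4 + f)
o(-27, 92) + 61*692 = (4 + 92)/(-4 + 92) + 61*692 = 96/88 + 42212 = (1/88)*96 + 42212 = 12/11 + 42212 = 464344/11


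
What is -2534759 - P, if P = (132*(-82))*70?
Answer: -1777079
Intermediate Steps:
P = -757680 (P = -10824*70 = -757680)
-2534759 - P = -2534759 - 1*(-757680) = -2534759 + 757680 = -1777079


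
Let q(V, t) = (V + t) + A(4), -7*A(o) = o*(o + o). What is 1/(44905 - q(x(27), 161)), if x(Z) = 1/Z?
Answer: 189/8457473 ≈ 2.2347e-5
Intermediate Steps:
A(o) = -2*o²/7 (A(o) = -o*(o + o)/7 = -o*2*o/7 = -2*o²/7)
q(V, t) = -32/7 + V + t (q(V, t) = (V + t) - 2/7*4² = (V + t) - 2/7*16 = (V + t) - 32/7 = -32/7 + V + t)
1/(44905 - q(x(27), 161)) = 1/(44905 - (-32/7 + 1/27 + 161)) = 1/(44905 - 1*29572/189) = 1/(44905 - 29572/189) = 1/(8457473/189) = 189/8457473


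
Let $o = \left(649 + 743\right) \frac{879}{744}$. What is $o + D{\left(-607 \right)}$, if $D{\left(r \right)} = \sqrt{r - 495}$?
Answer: $\frac{50982}{31} + i \sqrt{1102} \approx 1644.6 + 33.196 i$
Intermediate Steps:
$D{\left(r \right)} = \sqrt{-495 + r}$
$o = \frac{50982}{31}$ ($o = 1392 \cdot 879 \cdot \frac{1}{744} = 1392 \cdot \frac{293}{248} = \frac{50982}{31} \approx 1644.6$)
$o + D{\left(-607 \right)} = \frac{50982}{31} + \sqrt{-495 - 607} = \frac{50982}{31} + \sqrt{-1102} = \frac{50982}{31} + i \sqrt{1102}$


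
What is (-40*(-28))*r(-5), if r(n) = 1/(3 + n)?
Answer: -560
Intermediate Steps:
(-40*(-28))*r(-5) = (-40*(-28))/(3 - 5) = 1120/(-2) = 1120*(-½) = -560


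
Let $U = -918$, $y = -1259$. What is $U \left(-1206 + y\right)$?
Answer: $2262870$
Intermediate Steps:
$U \left(-1206 + y\right) = - 918 \left(-1206 - 1259\right) = \left(-918\right) \left(-2465\right) = 2262870$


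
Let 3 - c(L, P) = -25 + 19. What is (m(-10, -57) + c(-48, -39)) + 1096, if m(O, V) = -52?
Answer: 1053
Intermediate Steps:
c(L, P) = 9 (c(L, P) = 3 - (-25 + 19) = 3 - 1*(-6) = 3 + 6 = 9)
(m(-10, -57) + c(-48, -39)) + 1096 = (-52 + 9) + 1096 = -43 + 1096 = 1053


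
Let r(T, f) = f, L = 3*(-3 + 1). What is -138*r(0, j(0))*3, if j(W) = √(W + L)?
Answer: -414*I*√6 ≈ -1014.1*I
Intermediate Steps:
L = -6 (L = 3*(-2) = -6)
j(W) = √(-6 + W) (j(W) = √(W - 6) = √(-6 + W))
-138*r(0, j(0))*3 = -138*√(-6 + 0)*3 = -138*√(-6)*3 = -138*I*√6*3 = -414*I*√6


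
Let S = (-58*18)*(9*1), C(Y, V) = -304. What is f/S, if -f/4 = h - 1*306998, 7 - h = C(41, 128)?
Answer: -102229/783 ≈ -130.56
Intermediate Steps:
h = 311 (h = 7 - 1*(-304) = 7 + 304 = 311)
S = -9396 (S = -1044*9 = -9396)
f = 1226748 (f = -4*(311 - 1*306998) = -4*(311 - 306998) = -4*(-306687) = 1226748)
f/S = 1226748/(-9396) = 1226748*(-1/9396) = -102229/783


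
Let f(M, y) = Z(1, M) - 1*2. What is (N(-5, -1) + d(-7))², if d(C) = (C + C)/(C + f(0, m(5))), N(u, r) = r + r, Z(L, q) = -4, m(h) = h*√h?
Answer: 144/169 ≈ 0.85207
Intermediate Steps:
m(h) = h^(3/2)
N(u, r) = 2*r
f(M, y) = -6 (f(M, y) = -4 - 1*2 = -4 - 2 = -6)
d(C) = 2*C/(-6 + C) (d(C) = (C + C)/(C - 6) = (2*C)/(-6 + C) = 2*C/(-6 + C))
(N(-5, -1) + d(-7))² = (2*(-1) + 2*(-7)/(-6 - 7))² = (-2 + 2*(-7)/(-13))² = (-2 + 2*(-7)*(-1/13))² = (-2 + 14/13)² = (-12/13)² = 144/169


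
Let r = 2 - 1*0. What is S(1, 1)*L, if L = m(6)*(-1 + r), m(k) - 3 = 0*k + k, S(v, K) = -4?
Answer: -36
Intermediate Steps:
m(k) = 3 + k (m(k) = 3 + (0*k + k) = 3 + (0 + k) = 3 + k)
r = 2 (r = 2 + 0 = 2)
L = 9 (L = (3 + 6)*(-1 + 2) = 9*1 = 9)
S(1, 1)*L = -4*9 = -36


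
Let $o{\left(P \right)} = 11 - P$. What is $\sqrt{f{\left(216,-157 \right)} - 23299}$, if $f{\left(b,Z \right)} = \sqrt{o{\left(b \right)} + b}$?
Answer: $\sqrt{-23299 + \sqrt{11}} \approx 152.63 i$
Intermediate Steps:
$f{\left(b,Z \right)} = \sqrt{11}$ ($f{\left(b,Z \right)} = \sqrt{\left(11 - b\right) + b} = \sqrt{11}$)
$\sqrt{f{\left(216,-157 \right)} - 23299} = \sqrt{\sqrt{11} - 23299} = \sqrt{-23299 + \sqrt{11}}$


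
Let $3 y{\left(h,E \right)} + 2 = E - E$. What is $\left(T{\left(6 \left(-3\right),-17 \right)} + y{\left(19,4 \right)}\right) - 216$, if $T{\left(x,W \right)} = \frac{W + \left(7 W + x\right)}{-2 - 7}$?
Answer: $- \frac{1796}{9} \approx -199.56$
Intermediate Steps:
$y{\left(h,E \right)} = - \frac{2}{3}$ ($y{\left(h,E \right)} = - \frac{2}{3} + \frac{E - E}{3} = - \frac{2}{3} + \frac{1}{3} \cdot 0 = - \frac{2}{3} + 0 = - \frac{2}{3}$)
$T{\left(x,W \right)} = - \frac{8 W}{9} - \frac{x}{9}$ ($T{\left(x,W \right)} = \frac{W + \left(x + 7 W\right)}{-9} = \left(x + 8 W\right) \left(- \frac{1}{9}\right) = - \frac{8 W}{9} - \frac{x}{9}$)
$\left(T{\left(6 \left(-3\right),-17 \right)} + y{\left(19,4 \right)}\right) - 216 = \left(\left(\left(- \frac{8}{9}\right) \left(-17\right) - \frac{6 \left(-3\right)}{9}\right) - \frac{2}{3}\right) - 216 = \left(\left(\frac{136}{9} - -2\right) - \frac{2}{3}\right) - 216 = \left(\left(\frac{136}{9} + 2\right) - \frac{2}{3}\right) - 216 = \left(\frac{154}{9} - \frac{2}{3}\right) - 216 = \frac{148}{9} - 216 = - \frac{1796}{9}$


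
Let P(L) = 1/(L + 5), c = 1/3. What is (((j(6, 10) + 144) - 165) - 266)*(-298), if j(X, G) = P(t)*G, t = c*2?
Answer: 1445002/17 ≈ 85000.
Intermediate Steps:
c = ⅓ ≈ 0.33333
t = ⅔ (t = (⅓)*2 = ⅔ ≈ 0.66667)
P(L) = 1/(5 + L)
j(X, G) = 3*G/17 (j(X, G) = G/(5 + ⅔) = G/(17/3) = 3*G/17)
(((j(6, 10) + 144) - 165) - 266)*(-298) = ((((3/17)*10 + 144) - 165) - 266)*(-298) = (((30/17 + 144) - 165) - 266)*(-298) = ((2478/17 - 165) - 266)*(-298) = (-327/17 - 266)*(-298) = -4849/17*(-298) = 1445002/17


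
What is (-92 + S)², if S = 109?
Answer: 289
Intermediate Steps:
(-92 + S)² = (-92 + 109)² = 17² = 289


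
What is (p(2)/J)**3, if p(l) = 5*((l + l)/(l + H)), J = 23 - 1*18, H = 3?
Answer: 64/125 ≈ 0.51200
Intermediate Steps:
J = 5 (J = 23 - 18 = 5)
p(l) = 10*l/(3 + l) (p(l) = 5*((l + l)/(l + 3)) = 5*((2*l)/(3 + l)) = 5*(2*l/(3 + l)) = 10*l/(3 + l))
(p(2)/J)**3 = ((10*2/(3 + 2))/5)**3 = ((10*2/5)*(1/5))**3 = ((10*2*(1/5))*(1/5))**3 = (4*(1/5))**3 = (4/5)**3 = 64/125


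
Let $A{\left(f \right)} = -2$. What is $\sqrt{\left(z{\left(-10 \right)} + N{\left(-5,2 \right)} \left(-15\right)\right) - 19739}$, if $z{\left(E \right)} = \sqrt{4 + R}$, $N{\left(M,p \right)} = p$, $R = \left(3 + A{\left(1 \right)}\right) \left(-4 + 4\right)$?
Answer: $i \sqrt{19767} \approx 140.6 i$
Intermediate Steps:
$R = 0$ ($R = \left(3 - 2\right) \left(-4 + 4\right) = 1 \cdot 0 = 0$)
$z{\left(E \right)} = 2$ ($z{\left(E \right)} = \sqrt{4 + 0} = \sqrt{4} = 2$)
$\sqrt{\left(z{\left(-10 \right)} + N{\left(-5,2 \right)} \left(-15\right)\right) - 19739} = \sqrt{\left(2 + 2 \left(-15\right)\right) - 19739} = \sqrt{\left(2 - 30\right) - 19739} = \sqrt{-28 - 19739} = \sqrt{-19767} = i \sqrt{19767}$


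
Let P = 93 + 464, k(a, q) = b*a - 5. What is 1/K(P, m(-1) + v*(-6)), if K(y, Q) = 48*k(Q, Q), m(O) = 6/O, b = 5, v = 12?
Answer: -1/18960 ≈ -5.2743e-5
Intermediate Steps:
k(a, q) = -5 + 5*a (k(a, q) = 5*a - 5 = -5 + 5*a)
P = 557
K(y, Q) = -240 + 240*Q (K(y, Q) = 48*(-5 + 5*Q) = -240 + 240*Q)
1/K(P, m(-1) + v*(-6)) = 1/(-240 + 240*(6/(-1) + 12*(-6))) = 1/(-240 + 240*(6*(-1) - 72)) = 1/(-240 + 240*(-6 - 72)) = 1/(-240 + 240*(-78)) = 1/(-240 - 18720) = 1/(-18960) = -1/18960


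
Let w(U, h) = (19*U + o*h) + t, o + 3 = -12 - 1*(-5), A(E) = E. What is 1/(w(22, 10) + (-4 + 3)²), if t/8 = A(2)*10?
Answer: 1/479 ≈ 0.0020877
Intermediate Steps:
o = -10 (o = -3 + (-12 - 1*(-5)) = -3 + (-12 + 5) = -3 - 7 = -10)
t = 160 (t = 8*(2*10) = 8*20 = 160)
w(U, h) = 160 - 10*h + 19*U (w(U, h) = (19*U - 10*h) + 160 = (-10*h + 19*U) + 160 = 160 - 10*h + 19*U)
1/(w(22, 10) + (-4 + 3)²) = 1/((160 - 10*10 + 19*22) + (-4 + 3)²) = 1/((160 - 100 + 418) + (-1)²) = 1/(478 + 1) = 1/479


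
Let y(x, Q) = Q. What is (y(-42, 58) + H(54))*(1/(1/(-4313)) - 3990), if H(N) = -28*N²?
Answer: 677441770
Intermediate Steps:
(y(-42, 58) + H(54))*(1/(1/(-4313)) - 3990) = (58 - 28*54²)*(1/(1/(-4313)) - 3990) = (58 - 28*2916)*(1/(-1/4313) - 3990) = (58 - 81648)*(-4313 - 3990) = -81590*(-8303) = 677441770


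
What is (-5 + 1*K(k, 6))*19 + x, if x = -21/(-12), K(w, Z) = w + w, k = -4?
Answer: -981/4 ≈ -245.25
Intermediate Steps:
K(w, Z) = 2*w
x = 7/4 (x = -21*(-1/12) = 7/4 ≈ 1.7500)
(-5 + 1*K(k, 6))*19 + x = (-5 + 1*(2*(-4)))*19 + 7/4 = (-5 + 1*(-8))*19 + 7/4 = (-5 - 8)*19 + 7/4 = -13*19 + 7/4 = -247 + 7/4 = -981/4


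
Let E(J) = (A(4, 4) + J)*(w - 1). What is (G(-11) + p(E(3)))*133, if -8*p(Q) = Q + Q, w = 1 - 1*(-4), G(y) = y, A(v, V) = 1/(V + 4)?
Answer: -15029/8 ≈ -1878.6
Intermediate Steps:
A(v, V) = 1/(4 + V)
w = 5 (w = 1 + 4 = 5)
E(J) = 1/2 + 4*J (E(J) = (1/(4 + 4) + J)*(5 - 1) = (1/8 + J)*4 = 1/2 + 4*J)
p(Q) = -Q/4 (p(Q) = -(Q + Q)/8 = -Q/4)
(G(-11) + p(E(3)))*133 = (-11 - (1/2 + 4*3)/4)*133 = (-11 - (1/2 + 12)/4)*133 = (-11 - 1/4*25/2)*133 = (-11 - 25/8)*133 = -113/8*133 = -15029/8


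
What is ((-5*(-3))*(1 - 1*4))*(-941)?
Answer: 42345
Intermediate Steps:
((-5*(-3))*(1 - 1*4))*(-941) = (15*(1 - 4))*(-941) = (15*(-3))*(-941) = -45*(-941) = 42345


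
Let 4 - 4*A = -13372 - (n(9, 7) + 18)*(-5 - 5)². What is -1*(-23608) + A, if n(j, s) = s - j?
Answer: 27352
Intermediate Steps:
A = 3744 (A = 1 - (-13372 - ((7 - 1*9) + 18)*(-5 - 5)²)/4 = 1 - (-13372 - ((7 - 9) + 18)*(-10)²)/4 = 1 - (-13372 - (-2 + 18)*100)/4 = 1 - (-13372 - 16*100)/4 = 1 - (-13372 - 1*1600)/4 = 1 - (-13372 - 1600)/4 = 1 - ¼*(-14972) = 1 + 3743 = 3744)
-1*(-23608) + A = -1*(-23608) + 3744 = 23608 + 3744 = 27352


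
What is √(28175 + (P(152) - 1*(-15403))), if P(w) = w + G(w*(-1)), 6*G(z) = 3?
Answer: √174922/2 ≈ 209.12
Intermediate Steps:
G(z) = ½ (G(z) = (⅙)*3 = ½)
P(w) = ½ + w (P(w) = w + ½ = ½ + w)
√(28175 + (P(152) - 1*(-15403))) = √(28175 + ((½ + 152) - 1*(-15403))) = √(28175 + (305/2 + 15403)) = √(28175 + 31111/2) = √(87461/2) = √174922/2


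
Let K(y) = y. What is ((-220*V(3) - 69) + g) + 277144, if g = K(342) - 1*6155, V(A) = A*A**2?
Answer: 265322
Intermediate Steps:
V(A) = A**3
g = -5813 (g = 342 - 1*6155 = 342 - 6155 = -5813)
((-220*V(3) - 69) + g) + 277144 = ((-220*3**3 - 69) - 5813) + 277144 = ((-220*27 - 69) - 5813) + 277144 = ((-5940 - 69) - 5813) + 277144 = (-6009 - 5813) + 277144 = -11822 + 277144 = 265322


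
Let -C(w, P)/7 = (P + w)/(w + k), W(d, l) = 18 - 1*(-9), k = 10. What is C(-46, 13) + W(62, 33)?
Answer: 247/12 ≈ 20.583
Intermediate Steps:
W(d, l) = 27 (W(d, l) = 18 + 9 = 27)
C(w, P) = -7*(P + w)/(10 + w) (C(w, P) = -7*(P + w)/(w + 10) = -7*(P + w)/(10 + w))
C(-46, 13) + W(62, 33) = 7*(-1*13 - 1*(-46))/(10 - 46) + 27 = 7*(-13 + 46)/(-36) + 27 = 7*(-1/36)*33 + 27 = -77/12 + 27 = 247/12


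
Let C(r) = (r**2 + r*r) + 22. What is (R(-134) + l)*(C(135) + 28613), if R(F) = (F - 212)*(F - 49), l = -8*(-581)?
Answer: 4423567110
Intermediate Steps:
l = 4648
C(r) = 22 + 2*r**2 (C(r) = (r**2 + r**2) + 22 = 2*r**2 + 22 = 22 + 2*r**2)
R(F) = (-212 + F)*(-49 + F)
(R(-134) + l)*(C(135) + 28613) = ((10388 + (-134)**2 - 261*(-134)) + 4648)*((22 + 2*135**2) + 28613) = ((10388 + 17956 + 34974) + 4648)*((22 + 2*18225) + 28613) = (63318 + 4648)*((22 + 36450) + 28613) = 67966*(36472 + 28613) = 67966*65085 = 4423567110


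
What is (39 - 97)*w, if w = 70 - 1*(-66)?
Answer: -7888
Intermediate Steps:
w = 136 (w = 70 + 66 = 136)
(39 - 97)*w = (39 - 97)*136 = -58*136 = -7888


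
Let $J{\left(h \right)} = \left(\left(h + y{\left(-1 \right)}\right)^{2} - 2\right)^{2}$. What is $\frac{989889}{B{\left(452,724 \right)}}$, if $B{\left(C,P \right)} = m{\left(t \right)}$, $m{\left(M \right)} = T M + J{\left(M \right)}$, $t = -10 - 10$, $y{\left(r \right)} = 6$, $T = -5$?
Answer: $\frac{989889}{37736} \approx 26.232$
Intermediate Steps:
$J{\left(h \right)} = \left(-2 + \left(6 + h\right)^{2}\right)^{2}$ ($J{\left(h \right)} = \left(\left(h + 6\right)^{2} - 2\right)^{2} = \left(\left(6 + h\right)^{2} - 2\right)^{2} = \left(-2 + \left(6 + h\right)^{2}\right)^{2}$)
$t = -20$ ($t = -10 - 10 = -20$)
$m{\left(M \right)} = \left(-2 + \left(6 + M\right)^{2}\right)^{2} - 5 M$ ($m{\left(M \right)} = - 5 M + \left(-2 + \left(6 + M\right)^{2}\right)^{2} = \left(-2 + \left(6 + M\right)^{2}\right)^{2} - 5 M$)
$B{\left(C,P \right)} = 37736$ ($B{\left(C,P \right)} = \left(-2 + \left(6 - 20\right)^{2}\right)^{2} - -100 = \left(-2 + \left(-14\right)^{2}\right)^{2} + 100 = \left(-2 + 196\right)^{2} + 100 = 194^{2} + 100 = 37636 + 100 = 37736$)
$\frac{989889}{B{\left(452,724 \right)}} = \frac{989889}{37736}$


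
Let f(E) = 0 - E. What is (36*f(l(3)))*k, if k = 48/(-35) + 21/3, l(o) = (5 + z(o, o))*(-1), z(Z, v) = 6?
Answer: 78012/35 ≈ 2228.9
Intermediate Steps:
l(o) = -11 (l(o) = (5 + 6)*(-1) = 11*(-1) = -11)
k = 197/35 (k = 48*(-1/35) + 21*(⅓) = -48/35 + 7 = 197/35 ≈ 5.6286)
f(E) = -E
(36*f(l(3)))*k = (36*(-1*(-11)))*(197/35) = (36*11)*(197/35) = 396*(197/35) = 78012/35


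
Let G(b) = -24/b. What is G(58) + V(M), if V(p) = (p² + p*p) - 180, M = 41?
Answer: 92266/29 ≈ 3181.6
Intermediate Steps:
V(p) = -180 + 2*p² (V(p) = (p² + p²) - 180 = 2*p² - 180 = -180 + 2*p²)
G(58) + V(M) = -24/58 + (-180 + 2*41²) = -24*1/58 + (-180 + 2*1681) = -12/29 + (-180 + 3362) = -12/29 + 3182 = 92266/29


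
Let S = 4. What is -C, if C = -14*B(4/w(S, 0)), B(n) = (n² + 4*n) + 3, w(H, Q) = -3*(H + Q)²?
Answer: 2695/72 ≈ 37.431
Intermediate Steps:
B(n) = 3 + n² + 4*n
C = -2695/72 (C = -14*(3 + (4/((-3*(4 + 0)²)))² + 4*(4/((-3*(4 + 0)²)))) = -14*(3 + (4/((-3*4²)))² + 4*(4/((-3*4²)))) = -14*(3 + (4/((-3*16)))² + 4*(4/((-3*16)))) = -14*(3 + (4/(-48))² + 4*(4/(-48))) = -14*(3 + (4*(-1/48))² + 4*(4*(-1/48))) = -14*(3 + (-1/12)² + 4*(-1/12)) = -14*(3 + 1/144 - ⅓) = -14*385/144 = -2695/72 ≈ -37.431)
-C = -1*(-2695/72) = 2695/72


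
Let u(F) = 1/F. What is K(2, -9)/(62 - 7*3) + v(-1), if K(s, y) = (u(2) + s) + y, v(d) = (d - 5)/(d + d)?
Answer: 233/82 ≈ 2.8415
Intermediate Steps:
v(d) = (-5 + d)/(2*d) (v(d) = (-5 + d)/((2*d)) = (-5 + d)*(1/(2*d)) = (-5 + d)/(2*d))
K(s, y) = 1/2 + s + y (K(s, y) = (1/2 + s) + y = 1/2 + s + y)
K(2, -9)/(62 - 7*3) + v(-1) = (1/2 + 2 - 9)/(62 - 7*3) + (1/2)*(-5 - 1)/(-1) = -13/(2*(62 - 21)) + (1/2)*(-1)*(-6) = -13/2/41 + 3 = -13/2*1/41 + 3 = -13/82 + 3 = 233/82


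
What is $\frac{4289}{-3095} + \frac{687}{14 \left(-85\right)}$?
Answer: $- \frac{289207}{147322} \approx -1.9631$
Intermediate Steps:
$\frac{4289}{-3095} + \frac{687}{14 \left(-85\right)} = 4289 \left(- \frac{1}{3095}\right) + \frac{687}{-1190} = - \frac{4289}{3095} + 687 \left(- \frac{1}{1190}\right) = - \frac{4289}{3095} - \frac{687}{1190} = - \frac{289207}{147322}$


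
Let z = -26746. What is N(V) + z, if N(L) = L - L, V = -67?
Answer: -26746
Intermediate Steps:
N(L) = 0
N(V) + z = 0 - 26746 = -26746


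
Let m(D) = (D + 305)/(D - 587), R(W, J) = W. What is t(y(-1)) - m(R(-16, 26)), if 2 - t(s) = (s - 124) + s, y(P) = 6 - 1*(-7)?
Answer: 60589/603 ≈ 100.48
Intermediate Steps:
y(P) = 13 (y(P) = 6 + 7 = 13)
t(s) = 126 - 2*s (t(s) = 2 - ((s - 124) + s) = 2 - ((-124 + s) + s) = 2 - (-124 + 2*s) = 2 + (124 - 2*s) = 126 - 2*s)
m(D) = (305 + D)/(-587 + D)
t(y(-1)) - m(R(-16, 26)) = (126 - 2*13) - (305 - 16)/(-587 - 16) = (126 - 26) - 289/(-603) = 100 - (-1)*289/603 = 100 - 1*(-289/603) = 100 + 289/603 = 60589/603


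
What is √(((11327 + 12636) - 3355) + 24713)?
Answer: √45321 ≈ 212.89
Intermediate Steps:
√(((11327 + 12636) - 3355) + 24713) = √((23963 - 3355) + 24713) = √(20608 + 24713) = √45321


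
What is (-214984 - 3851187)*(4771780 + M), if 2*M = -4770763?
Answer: -19407008750287/2 ≈ -9.7035e+12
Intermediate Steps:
M = -4770763/2 (M = (½)*(-4770763) = -4770763/2 ≈ -2.3854e+6)
(-214984 - 3851187)*(4771780 + M) = (-214984 - 3851187)*(4771780 - 4770763/2) = -4066171*4772797/2 = -19407008750287/2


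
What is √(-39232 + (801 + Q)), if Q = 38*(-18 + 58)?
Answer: I*√36911 ≈ 192.12*I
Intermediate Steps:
Q = 1520 (Q = 38*40 = 1520)
√(-39232 + (801 + Q)) = √(-39232 + (801 + 1520)) = √(-39232 + 2321) = √(-36911) = I*√36911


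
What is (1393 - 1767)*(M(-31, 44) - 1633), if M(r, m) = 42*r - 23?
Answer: 1106292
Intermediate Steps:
M(r, m) = -23 + 42*r
(1393 - 1767)*(M(-31, 44) - 1633) = (1393 - 1767)*((-23 + 42*(-31)) - 1633) = -374*((-23 - 1302) - 1633) = -374*(-1325 - 1633) = -374*(-2958) = 1106292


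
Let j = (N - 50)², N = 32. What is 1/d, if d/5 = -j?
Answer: -1/1620 ≈ -0.00061728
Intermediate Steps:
j = 324 (j = (32 - 50)² = (-18)² = 324)
d = -1620 (d = 5*(-1*324) = 5*(-324) = -1620)
1/d = 1/(-1620) = -1/1620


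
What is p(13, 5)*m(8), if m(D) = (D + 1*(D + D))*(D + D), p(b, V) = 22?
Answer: 8448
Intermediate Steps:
m(D) = 6*D**2 (m(D) = (D + 1*(2*D))*(2*D) = (D + 2*D)*(2*D) = (3*D)*(2*D) = 6*D**2)
p(13, 5)*m(8) = 22*(6*8**2) = 22*(6*64) = 22*384 = 8448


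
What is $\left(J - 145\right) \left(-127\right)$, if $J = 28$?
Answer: $14859$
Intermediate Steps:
$\left(J - 145\right) \left(-127\right) = \left(28 - 145\right) \left(-127\right) = \left(-117\right) \left(-127\right) = 14859$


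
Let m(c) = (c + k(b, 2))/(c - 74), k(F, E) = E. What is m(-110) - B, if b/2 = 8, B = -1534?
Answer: 70591/46 ≈ 1534.6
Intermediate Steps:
b = 16 (b = 2*8 = 16)
m(c) = (2 + c)/(-74 + c) (m(c) = (c + 2)/(c - 74) = (2 + c)/(-74 + c))
m(-110) - B = (2 - 110)/(-74 - 110) - 1*(-1534) = -108/(-184) + 1534 = -1/184*(-108) + 1534 = 27/46 + 1534 = 70591/46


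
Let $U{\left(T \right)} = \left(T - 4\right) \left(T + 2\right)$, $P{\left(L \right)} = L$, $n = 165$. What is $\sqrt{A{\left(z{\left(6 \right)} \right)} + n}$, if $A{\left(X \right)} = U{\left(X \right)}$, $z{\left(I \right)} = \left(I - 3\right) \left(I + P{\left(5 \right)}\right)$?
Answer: $2 \sqrt{295} \approx 34.351$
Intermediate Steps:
$U{\left(T \right)} = \left(-4 + T\right) \left(2 + T\right)$
$z{\left(I \right)} = \left(-3 + I\right) \left(5 + I\right)$ ($z{\left(I \right)} = \left(I - 3\right) \left(I + 5\right) = \left(-3 + I\right) \left(5 + I\right)$)
$A{\left(X \right)} = -8 + X^{2} - 2 X$
$\sqrt{A{\left(z{\left(6 \right)} \right)} + n} = \sqrt{\left(-8 + \left(-15 + 6^{2} + 2 \cdot 6\right)^{2} - 2 \left(-15 + 6^{2} + 2 \cdot 6\right)\right) + 165} = \sqrt{\left(-8 + \left(-15 + 36 + 12\right)^{2} - 2 \left(-15 + 36 + 12\right)\right) + 165} = \sqrt{\left(-8 + 33^{2} - 66\right) + 165} = \sqrt{\left(-8 + 1089 - 66\right) + 165} = \sqrt{1015 + 165} = \sqrt{1180} = 2 \sqrt{295}$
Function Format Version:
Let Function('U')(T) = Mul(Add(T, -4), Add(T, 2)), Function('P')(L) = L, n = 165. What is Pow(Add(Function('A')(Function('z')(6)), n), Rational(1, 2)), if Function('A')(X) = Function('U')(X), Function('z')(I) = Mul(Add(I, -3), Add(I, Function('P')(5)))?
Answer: Mul(2, Pow(295, Rational(1, 2))) ≈ 34.351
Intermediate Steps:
Function('U')(T) = Mul(Add(-4, T), Add(2, T))
Function('z')(I) = Mul(Add(-3, I), Add(5, I)) (Function('z')(I) = Mul(Add(I, -3), Add(I, 5)) = Mul(Add(-3, I), Add(5, I)))
Function('A')(X) = Add(-8, Pow(X, 2), Mul(-2, X))
Pow(Add(Function('A')(Function('z')(6)), n), Rational(1, 2)) = Pow(Add(Add(-8, Pow(Add(-15, Pow(6, 2), Mul(2, 6)), 2), Mul(-2, Add(-15, Pow(6, 2), Mul(2, 6)))), 165), Rational(1, 2)) = Pow(Add(Add(-8, Pow(Add(-15, 36, 12), 2), Mul(-2, Add(-15, 36, 12))), 165), Rational(1, 2)) = Pow(Add(Add(-8, Pow(33, 2), Mul(-2, 33)), 165), Rational(1, 2)) = Pow(Add(Add(-8, 1089, -66), 165), Rational(1, 2)) = Pow(Add(1015, 165), Rational(1, 2)) = Pow(1180, Rational(1, 2)) = Mul(2, Pow(295, Rational(1, 2)))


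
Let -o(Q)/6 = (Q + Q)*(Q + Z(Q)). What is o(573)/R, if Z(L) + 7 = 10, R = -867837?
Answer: 1320192/289279 ≈ 4.5637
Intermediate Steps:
Z(L) = 3 (Z(L) = -7 + 10 = 3)
o(Q) = -12*Q*(3 + Q) (o(Q) = -6*(Q + Q)*(Q + 3) = -6*2*Q*(3 + Q) = -12*Q*(3 + Q))
o(573)/R = -12*573*(3 + 573)/(-867837) = -12*573*576*(-1/867837) = -3960576*(-1/867837) = 1320192/289279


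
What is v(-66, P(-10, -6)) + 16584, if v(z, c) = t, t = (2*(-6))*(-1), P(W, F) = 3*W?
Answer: 16596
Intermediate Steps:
t = 12 (t = -12*(-1) = 12)
v(z, c) = 12
v(-66, P(-10, -6)) + 16584 = 12 + 16584 = 16596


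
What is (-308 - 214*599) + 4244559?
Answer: 4116065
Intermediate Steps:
(-308 - 214*599) + 4244559 = (-308 - 128186) + 4244559 = -128494 + 4244559 = 4116065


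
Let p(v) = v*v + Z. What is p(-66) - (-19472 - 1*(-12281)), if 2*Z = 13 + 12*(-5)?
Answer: 23047/2 ≈ 11524.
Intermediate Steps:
Z = -47/2 (Z = (13 + 12*(-5))/2 = (13 - 60)/2 = (½)*(-47) = -47/2 ≈ -23.500)
p(v) = -47/2 + v² (p(v) = v*v - 47/2 = v² - 47/2 = -47/2 + v²)
p(-66) - (-19472 - 1*(-12281)) = (-47/2 + (-66)²) - (-19472 - 1*(-12281)) = (-47/2 + 4356) - (-19472 + 12281) = 8665/2 - 1*(-7191) = 8665/2 + 7191 = 23047/2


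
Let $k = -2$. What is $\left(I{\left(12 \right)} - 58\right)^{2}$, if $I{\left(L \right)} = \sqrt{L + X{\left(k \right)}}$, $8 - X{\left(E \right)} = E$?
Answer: $\left(58 - \sqrt{22}\right)^{2} \approx 2841.9$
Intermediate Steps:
$X{\left(E \right)} = 8 - E$
$I{\left(L \right)} = \sqrt{10 + L}$ ($I{\left(L \right)} = \sqrt{L + \left(8 - -2\right)} = \sqrt{L + \left(8 + 2\right)} = \sqrt{L + 10} = \sqrt{10 + L}$)
$\left(I{\left(12 \right)} - 58\right)^{2} = \left(\sqrt{10 + 12} - 58\right)^{2} = \left(\sqrt{22} - 58\right)^{2} = \left(-58 + \sqrt{22}\right)^{2}$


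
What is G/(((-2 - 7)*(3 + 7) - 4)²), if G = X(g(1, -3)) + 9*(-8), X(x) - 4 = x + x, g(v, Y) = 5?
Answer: -29/4418 ≈ -0.0065641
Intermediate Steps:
X(x) = 4 + 2*x (X(x) = 4 + (x + x) = 4 + 2*x)
G = -58 (G = (4 + 2*5) + 9*(-8) = (4 + 10) - 72 = 14 - 72 = -58)
G/(((-2 - 7)*(3 + 7) - 4)²) = -58/((-2 - 7)*(3 + 7) - 4)² = -58/(-9*10 - 4)² = -58/(-90 - 4)² = -58/((-94)²) = -58/8836 = -58*1/8836 = -29/4418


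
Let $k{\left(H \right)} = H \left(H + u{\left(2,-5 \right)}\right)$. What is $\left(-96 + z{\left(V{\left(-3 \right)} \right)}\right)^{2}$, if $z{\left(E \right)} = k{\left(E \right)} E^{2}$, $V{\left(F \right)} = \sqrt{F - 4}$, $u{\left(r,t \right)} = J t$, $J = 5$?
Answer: $-212166 - 16450 i \sqrt{7} \approx -2.1217 \cdot 10^{5} - 43523.0 i$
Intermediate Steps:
$u{\left(r,t \right)} = 5 t$
$V{\left(F \right)} = \sqrt{-4 + F}$
$k{\left(H \right)} = H \left(-25 + H\right)$ ($k{\left(H \right)} = H \left(H + 5 \left(-5\right)\right) = H \left(H - 25\right) = H \left(-25 + H\right)$)
$z{\left(E \right)} = E^{3} \left(-25 + E\right)$ ($z{\left(E \right)} = E \left(-25 + E\right) E^{2} = E^{3} \left(-25 + E\right)$)
$\left(-96 + z{\left(V{\left(-3 \right)} \right)}\right)^{2} = \left(-96 + \left(\sqrt{-4 - 3}\right)^{3} \left(-25 + \sqrt{-4 - 3}\right)\right)^{2} = \left(-96 + \left(\sqrt{-7}\right)^{3} \left(-25 + \sqrt{-7}\right)\right)^{2} = \left(-96 + \left(i \sqrt{7}\right)^{3} \left(-25 + i \sqrt{7}\right)\right)^{2} = \left(-96 + - 7 i \sqrt{7} \left(-25 + i \sqrt{7}\right)\right)^{2} = \left(-96 - 7 i \sqrt{7} \left(-25 + i \sqrt{7}\right)\right)^{2}$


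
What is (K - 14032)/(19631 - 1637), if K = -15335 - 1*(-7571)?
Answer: -10898/8997 ≈ -1.2113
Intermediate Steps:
K = -7764 (K = -15335 + 7571 = -7764)
(K - 14032)/(19631 - 1637) = (-7764 - 14032)/(19631 - 1637) = -21796/17994 = -21796*1/17994 = -10898/8997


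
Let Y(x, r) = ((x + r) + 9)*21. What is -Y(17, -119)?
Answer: 1953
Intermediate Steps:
Y(x, r) = 189 + 21*r + 21*x (Y(x, r) = ((r + x) + 9)*21 = (9 + r + x)*21 = 189 + 21*r + 21*x)
-Y(17, -119) = -(189 + 21*(-119) + 21*17) = -(189 - 2499 + 357) = -1*(-1953) = 1953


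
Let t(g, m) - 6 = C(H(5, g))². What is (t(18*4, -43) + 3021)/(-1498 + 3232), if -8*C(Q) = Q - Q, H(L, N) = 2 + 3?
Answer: 1009/578 ≈ 1.7457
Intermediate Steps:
H(L, N) = 5
C(Q) = 0 (C(Q) = -(Q - Q)/8 = -⅛*0 = 0)
t(g, m) = 6 (t(g, m) = 6 + 0² = 6 + 0 = 6)
(t(18*4, -43) + 3021)/(-1498 + 3232) = (6 + 3021)/(-1498 + 3232) = 3027/1734 = 3027*(1/1734) = 1009/578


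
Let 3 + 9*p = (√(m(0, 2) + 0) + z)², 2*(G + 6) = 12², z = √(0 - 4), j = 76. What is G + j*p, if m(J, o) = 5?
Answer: 442/9 + 304*I*√5/9 ≈ 49.111 + 75.529*I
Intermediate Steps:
z = 2*I (z = √(-4) = 2*I ≈ 2.0*I)
G = 66 (G = -6 + (½)*12² = -6 + (½)*144 = -6 + 72 = 66)
p = -⅓ + (√5 + 2*I)²/9 (p = -⅓ + (√(5 + 0) + 2*I)²/9 = -⅓ + (√5 + 2*I)²/9 ≈ -0.22222 + 0.99381*I)
G + j*p = 66 + 76*(-2/9 + 4*I*√5/9) = 66 + (-152/9 + 304*I*√5/9) = 442/9 + 304*I*√5/9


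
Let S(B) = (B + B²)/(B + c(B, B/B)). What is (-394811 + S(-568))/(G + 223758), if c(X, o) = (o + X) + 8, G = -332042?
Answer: 63610579/17433724 ≈ 3.6487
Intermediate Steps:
c(X, o) = 8 + X + o (c(X, o) = (X + o) + 8 = 8 + X + o)
S(B) = (B + B²)/(9 + 2*B) (S(B) = (B + B²)/(B + (8 + B + B/B)) = (B + B²)/(B + (8 + B + 1)) = (B + B²)/(B + (9 + B)) = (B + B²)/(9 + 2*B))
(-394811 + S(-568))/(G + 223758) = (-394811 - 568*(1 - 568)/(9 + 2*(-568)))/(-332042 + 223758) = (-394811 - 568*(-567)/(9 - 1136))/(-108284) = (-394811 - 568*(-567)/(-1127))*(-1/108284) = (-394811 - 568*(-1/1127)*(-567))*(-1/108284) = (-394811 - 46008/161)*(-1/108284) = -63610579/161*(-1/108284) = 63610579/17433724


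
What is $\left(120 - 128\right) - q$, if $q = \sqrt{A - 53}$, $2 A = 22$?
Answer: $-8 - i \sqrt{42} \approx -8.0 - 6.4807 i$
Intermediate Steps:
$A = 11$ ($A = \frac{1}{2} \cdot 22 = 11$)
$q = i \sqrt{42}$ ($q = \sqrt{11 - 53} = \sqrt{-42} = i \sqrt{42} \approx 6.4807 i$)
$\left(120 - 128\right) - q = \left(120 - 128\right) - i \sqrt{42} = -8 - i \sqrt{42}$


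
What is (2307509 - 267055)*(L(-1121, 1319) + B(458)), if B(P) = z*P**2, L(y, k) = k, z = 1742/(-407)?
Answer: -744504644112970/407 ≈ -1.8292e+12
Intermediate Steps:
z = -1742/407 (z = 1742*(-1/407) = -1742/407 ≈ -4.2801)
B(P) = -1742*P**2/407
(2307509 - 267055)*(L(-1121, 1319) + B(458)) = (2307509 - 267055)*(1319 - 1742/407*458**2) = 2040454*(1319 - 1742/407*209764) = 2040454*(1319 - 365408888/407) = 2040454*(-364872055/407) = -744504644112970/407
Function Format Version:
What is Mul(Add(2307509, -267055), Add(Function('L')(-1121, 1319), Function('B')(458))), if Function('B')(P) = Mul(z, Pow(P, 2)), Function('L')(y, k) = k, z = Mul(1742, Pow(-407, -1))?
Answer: Rational(-744504644112970, 407) ≈ -1.8292e+12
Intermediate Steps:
z = Rational(-1742, 407) (z = Mul(1742, Rational(-1, 407)) = Rational(-1742, 407) ≈ -4.2801)
Function('B')(P) = Mul(Rational(-1742, 407), Pow(P, 2))
Mul(Add(2307509, -267055), Add(Function('L')(-1121, 1319), Function('B')(458))) = Mul(Add(2307509, -267055), Add(1319, Mul(Rational(-1742, 407), Pow(458, 2)))) = Mul(2040454, Add(1319, Mul(Rational(-1742, 407), 209764))) = Mul(2040454, Add(1319, Rational(-365408888, 407))) = Mul(2040454, Rational(-364872055, 407)) = Rational(-744504644112970, 407)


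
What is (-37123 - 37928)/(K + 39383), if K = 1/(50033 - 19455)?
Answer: -2294909478/1204253375 ≈ -1.9057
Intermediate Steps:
K = 1/30578 ≈ 3.2703e-5
(-37123 - 37928)/(K + 39383) = (-37123 - 37928)/(1/30578 + 39383) = -75051/1204253375/30578 = -75051*30578/1204253375 = -2294909478/1204253375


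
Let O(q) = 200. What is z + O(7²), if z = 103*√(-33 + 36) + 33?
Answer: 233 + 103*√3 ≈ 411.40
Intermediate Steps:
z = 33 + 103*√3 (z = 103*√3 + 33 = 33 + 103*√3 ≈ 211.40)
z + O(7²) = (33 + 103*√3) + 200 = 233 + 103*√3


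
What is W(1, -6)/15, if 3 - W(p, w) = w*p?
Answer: ⅗ ≈ 0.60000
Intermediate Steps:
W(p, w) = 3 - p*w (W(p, w) = 3 - w*p = 3 - p*w)
W(1, -6)/15 = (3 - 1*1*(-6))/15 = (3 + 6)/15 = (1/15)*9 = ⅗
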